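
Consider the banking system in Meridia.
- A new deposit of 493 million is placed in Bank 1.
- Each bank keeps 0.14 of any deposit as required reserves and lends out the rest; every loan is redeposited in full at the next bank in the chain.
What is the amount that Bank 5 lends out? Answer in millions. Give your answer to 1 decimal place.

Each bank lends a fraction (1 − rr) = 0.8600 of the deposit it receives, so Bank 5 receives 493·0.8600^4 and lends 493·0.8600^5 ≈ 231.9205 million.

231.9 million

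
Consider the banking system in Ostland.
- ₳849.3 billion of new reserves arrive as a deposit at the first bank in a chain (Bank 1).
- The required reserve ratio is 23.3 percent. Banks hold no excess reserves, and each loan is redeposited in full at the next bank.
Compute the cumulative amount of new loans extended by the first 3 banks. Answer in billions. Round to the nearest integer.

Bank i lends (1 − rr)^i of the original deposit: Bank 1 lends 849.3·0.7670 = 651.4131, Bank 2 lends 849.3·0.7670² ≈ 499.6338, and so on.
Summing a geometric series: total = 849.3·[0.7670·(1 − 0.7670^3) / (1 − 0.7670)] ≈ 1534.2661 billion.

₳1534 billion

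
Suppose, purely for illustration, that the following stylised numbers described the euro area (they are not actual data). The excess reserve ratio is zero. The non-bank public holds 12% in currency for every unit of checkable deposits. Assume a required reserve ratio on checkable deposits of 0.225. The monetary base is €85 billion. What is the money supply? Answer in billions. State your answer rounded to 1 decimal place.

The money multiplier is m = (1 + c) / (rr + c) = (1 + 0.12) / (0.225 + 0.12) ≈ 3.2464.
So M = m × MB = 3.2464 × 85 = 275.944 billion.

€275.9 billion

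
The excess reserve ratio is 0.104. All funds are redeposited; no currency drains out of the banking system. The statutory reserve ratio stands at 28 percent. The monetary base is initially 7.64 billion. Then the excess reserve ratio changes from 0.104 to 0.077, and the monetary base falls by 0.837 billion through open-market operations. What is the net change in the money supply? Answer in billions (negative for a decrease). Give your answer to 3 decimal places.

-0.840 billion

Before: m₁ = 1 / (0.28 + 0.104) ≈ 2.60417, MB₁ = 7.64, so M₁ = 2.60417 × 7.64 ≈ 19.8959 billion.
After: m₂ = 1 / (0.28 + 0.077) ≈ 2.80112, MB₂ = 7.64 − 0.837 = 6.803, so M₂ = 2.80112 × 6.803 ≈ 19.056 billion.
ΔM = M₂ − M₁ = 19.056 − 19.8959 = -0.8399 billion.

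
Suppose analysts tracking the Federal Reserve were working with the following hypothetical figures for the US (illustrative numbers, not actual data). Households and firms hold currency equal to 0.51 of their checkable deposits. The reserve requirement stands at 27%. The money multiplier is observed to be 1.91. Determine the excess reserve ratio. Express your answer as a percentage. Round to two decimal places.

Using m = 1.91. Since m = (1 + c)/(c + rr + e), the denominator satisfies c + rr + e = (1 + c)/m = (1 + 0.51) / 1.91 ≈ 0.790576.
With c = 0.51 and rr = 0.27, the excess reserve ratio is 0.790576 − 0.51 − 0.27 = 0.010576.

1.06%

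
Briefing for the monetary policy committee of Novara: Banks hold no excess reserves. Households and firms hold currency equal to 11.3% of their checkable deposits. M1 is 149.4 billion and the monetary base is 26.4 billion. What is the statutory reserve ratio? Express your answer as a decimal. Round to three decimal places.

0.084

Using m = M/MB = 149.4/26.4 ≈ 5.659091. Since m = (1 + c)/(c + rr + e), the denominator satisfies c + rr + e = (1 + c)/m = (1 + 0.113) / 5.659091 ≈ 0.196675.
With c = 0.113 and e = 0, the statutory reserve ratio is 0.196675 − 0.113 − 0 = 0.083675.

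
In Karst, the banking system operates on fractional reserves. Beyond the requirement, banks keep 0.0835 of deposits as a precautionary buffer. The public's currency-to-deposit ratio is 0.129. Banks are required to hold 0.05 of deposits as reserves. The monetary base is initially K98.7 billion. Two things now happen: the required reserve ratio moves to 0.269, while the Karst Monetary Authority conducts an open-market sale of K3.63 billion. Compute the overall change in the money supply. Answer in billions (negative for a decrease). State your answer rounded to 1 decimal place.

Before: m₁ = (1 + 0.129) / (0.05 + 0.0835 + 0.129) ≈ 4.3010, MB₁ = 98.7, so M₁ = 4.3010 × 98.7 = 424.5087 billion.
After: m₂ = (1 + 0.129) / (0.269 + 0.0835 + 0.129) ≈ 2.3448, MB₂ = 98.7 − 3.63 = 95.07, so M₂ = 2.3448 × 95.07 ≈ 222.9201 billion.
ΔM = M₂ − M₁ = 222.9201 − 424.5087 = -201.5886 billion.

-201.6 billion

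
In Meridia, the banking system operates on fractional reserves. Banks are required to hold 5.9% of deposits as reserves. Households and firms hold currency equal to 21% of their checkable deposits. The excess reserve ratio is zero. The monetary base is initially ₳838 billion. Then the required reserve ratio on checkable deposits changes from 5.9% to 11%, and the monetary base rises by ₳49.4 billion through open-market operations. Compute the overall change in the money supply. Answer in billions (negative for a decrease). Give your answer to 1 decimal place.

-414.0 billion

Before: m₁ = (1 + 0.21) / (0.059 + 0.21) ≈ 4.49814, MB₁ = 838, so M₁ = 4.49814 × 838 ≈ 3769.4413 billion.
After: m₂ = (1 + 0.21) / (0.11 + 0.21) = 3.78125, MB₂ = 838 + 49.4 = 887.4, so M₂ = 3.78125 × 887.4 ≈ 3355.4812 billion.
ΔM = M₂ − M₁ = 3355.4812 − 3769.4413 = -413.9601 billion.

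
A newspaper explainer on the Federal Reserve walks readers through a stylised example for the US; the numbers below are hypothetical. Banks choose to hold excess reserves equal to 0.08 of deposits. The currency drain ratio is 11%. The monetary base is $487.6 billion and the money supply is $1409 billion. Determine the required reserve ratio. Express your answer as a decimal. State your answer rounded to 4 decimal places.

0.1941

Using m = M/MB = 1409/487.6 ≈ 2.889664. Since m = (1 + c)/(c + rr + e), the denominator satisfies c + rr + e = (1 + c)/m = (1 + 0.11) / 2.889664 ≈ 0.384128.
With c = 0.11 and e = 0.08, the required reserve ratio is 0.384128 − 0.11 − 0.08 = 0.194128.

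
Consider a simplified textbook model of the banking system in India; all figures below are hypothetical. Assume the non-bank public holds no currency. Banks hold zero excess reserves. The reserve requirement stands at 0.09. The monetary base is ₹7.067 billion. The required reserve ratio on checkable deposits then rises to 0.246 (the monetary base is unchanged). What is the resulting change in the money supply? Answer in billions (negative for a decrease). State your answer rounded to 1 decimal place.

-49.8 billion

Initially m₁ = 1 / (0.09) ≈ 11.1111, so M₁ = 11.1111 × 7.067 ≈ 78.5221 billion.
After the change m₂ = 1 / (0.246) ≈ 4.0650, so M₂ = 4.0650 × 7.067 ≈ 28.7274 billion.
ΔM = M₂ − M₁ = 28.7274 − 78.5221 = -49.7947 billion.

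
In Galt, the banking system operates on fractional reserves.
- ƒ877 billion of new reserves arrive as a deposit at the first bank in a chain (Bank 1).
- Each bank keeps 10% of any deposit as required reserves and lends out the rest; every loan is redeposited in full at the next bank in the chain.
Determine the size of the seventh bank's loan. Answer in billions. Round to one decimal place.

ƒ419.5 billion

Each bank lends a fraction (1 − rr) = 0.9000 of the deposit it receives, so Bank 7 receives 877·0.9000^6 and lends 877·0.9000^7 ≈ 419.4664 billion.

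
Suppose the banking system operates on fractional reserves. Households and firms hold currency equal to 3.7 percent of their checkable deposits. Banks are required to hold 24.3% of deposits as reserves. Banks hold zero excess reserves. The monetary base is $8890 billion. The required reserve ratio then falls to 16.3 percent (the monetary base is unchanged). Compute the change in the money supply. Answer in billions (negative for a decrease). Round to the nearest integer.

$13170 billion

Initially m₁ = (1 + 0.037) / (0.243 + 0.037) ≈ 3.70357, so M₁ = 3.70357 × 8890 = 32924.7373 billion.
After the change m₂ = (1 + 0.037) / (0.163 + 0.037) = 5.18500, so M₂ = 5.18500 × 8890 = 46094.65 billion.
ΔM = M₂ − M₁ = 46094.65 − 32924.7373 = 13169.9127 billion.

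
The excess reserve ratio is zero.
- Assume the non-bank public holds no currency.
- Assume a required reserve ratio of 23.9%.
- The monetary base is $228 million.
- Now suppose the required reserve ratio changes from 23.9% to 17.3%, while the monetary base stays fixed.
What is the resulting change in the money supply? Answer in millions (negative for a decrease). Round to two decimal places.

$363.94 million

Initially m₁ = 1 / (0.239) ≈ 4.184100, so M₁ = 4.184100 × 228 = 953.9748 million.
After the change m₂ = 1 / (0.173) ≈ 5.780347, so M₂ = 5.780347 × 228 ≈ 1317.9191 million.
ΔM = M₂ − M₁ = 1317.9191 − 953.9748 = 363.9443 million.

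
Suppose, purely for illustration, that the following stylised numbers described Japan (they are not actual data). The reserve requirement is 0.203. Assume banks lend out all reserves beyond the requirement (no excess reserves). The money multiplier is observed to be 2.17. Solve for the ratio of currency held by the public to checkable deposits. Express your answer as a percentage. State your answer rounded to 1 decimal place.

47.8%

Using m = 2.17. From m = (1 + c)/(c + rr + e), rearranging gives 1 + c = m·(c + rr + e), so c·(1 − m) = m·(rr + e) − 1.
Hence c = [m·(rr + e) − 1]/(1 − m) = [2.17 × (0.203 + 0) − 1] / (1 − 2.17) ≈ 0.478197.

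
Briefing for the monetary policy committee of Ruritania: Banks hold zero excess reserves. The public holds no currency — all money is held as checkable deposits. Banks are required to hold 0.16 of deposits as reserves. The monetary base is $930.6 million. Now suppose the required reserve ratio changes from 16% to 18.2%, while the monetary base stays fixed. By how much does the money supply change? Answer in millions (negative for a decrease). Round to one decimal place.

Initially m₁ = 1 / (0.16) = 6.25, so M₁ = 6.25 × 930.6 = 5816.25 million.
After the change m₂ = 1 / (0.182) ≈ 5.49451, so M₂ = 5.49451 × 930.6 ≈ 5113.191 million.
ΔM = M₂ − M₁ = 5113.191 − 5816.25 = -703.059 million.

-703.1 million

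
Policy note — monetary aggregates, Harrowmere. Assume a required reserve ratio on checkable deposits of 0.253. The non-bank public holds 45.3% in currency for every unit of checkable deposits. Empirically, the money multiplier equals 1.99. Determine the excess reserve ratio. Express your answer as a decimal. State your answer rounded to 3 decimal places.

Using m = 1.99. Since m = (1 + c)/(c + rr + e), the denominator satisfies c + rr + e = (1 + c)/m = (1 + 0.453) / 1.99 ≈ 0.730151.
With c = 0.453 and rr = 0.253, the excess reserve ratio is 0.730151 − 0.453 − 0.253 = 0.024151.

0.024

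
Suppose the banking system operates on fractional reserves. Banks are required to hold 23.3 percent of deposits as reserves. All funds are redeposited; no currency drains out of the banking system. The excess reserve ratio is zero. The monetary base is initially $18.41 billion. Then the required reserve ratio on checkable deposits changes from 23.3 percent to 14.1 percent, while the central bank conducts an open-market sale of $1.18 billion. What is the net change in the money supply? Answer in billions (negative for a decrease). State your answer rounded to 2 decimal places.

$43.19 billion

Before: m₁ = 1 / (0.233) ≈ 4.29185, MB₁ = 18.41, so M₁ = 4.29185 × 18.41 ≈ 79.013 billion.
After: m₂ = 1 / (0.141) ≈ 7.09220, MB₂ = 18.41 − 1.18 = 17.23, so M₂ = 7.09220 × 17.23 ≈ 122.1986 billion.
ΔM = M₂ − M₁ = 122.1986 − 79.013 = 43.1856 billion.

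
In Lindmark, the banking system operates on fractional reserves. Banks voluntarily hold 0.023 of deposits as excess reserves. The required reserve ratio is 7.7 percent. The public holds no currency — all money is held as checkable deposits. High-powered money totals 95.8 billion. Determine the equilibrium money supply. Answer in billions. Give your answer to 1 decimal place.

958.0 billion

The money multiplier is m = 1 / (rr + e) = 1 / (0.077 + 0.023) = 10.
So M = m × MB = 10 × 95.8 = 958 billion.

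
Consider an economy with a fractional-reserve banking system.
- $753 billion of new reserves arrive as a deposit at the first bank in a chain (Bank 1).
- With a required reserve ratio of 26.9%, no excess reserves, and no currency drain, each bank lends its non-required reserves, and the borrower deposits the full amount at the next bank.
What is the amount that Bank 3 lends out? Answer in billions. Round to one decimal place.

Each bank lends a fraction (1 − rr) = 0.7310 of the deposit it receives, so Bank 3 receives 753·0.7310^2 and lends 753·0.7310^3 ≈ 294.1353 billion.

$294.1 billion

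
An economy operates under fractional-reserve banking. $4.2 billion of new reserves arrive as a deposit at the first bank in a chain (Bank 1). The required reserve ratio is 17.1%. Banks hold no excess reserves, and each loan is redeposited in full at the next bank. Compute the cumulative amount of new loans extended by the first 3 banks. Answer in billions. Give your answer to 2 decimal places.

$8.76 billion

Bank i lends (1 − rr)^i of the original deposit: Bank 1 lends 4.2·0.8290 = 3.4818, Bank 2 lends 4.2·0.8290² ≈ 2.8864, and so on.
Summing a geometric series: total = 4.2·[0.8290·(1 − 0.8290^3) / (1 − 0.8290)] ≈ 8.7610 billion.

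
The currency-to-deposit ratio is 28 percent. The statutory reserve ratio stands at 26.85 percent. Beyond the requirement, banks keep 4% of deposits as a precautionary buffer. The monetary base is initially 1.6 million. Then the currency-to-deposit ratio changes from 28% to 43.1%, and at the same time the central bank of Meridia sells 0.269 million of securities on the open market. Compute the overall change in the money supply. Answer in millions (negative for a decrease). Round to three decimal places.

Before: m₁ = (1 + 0.28) / (0.2685 + 0.04 + 0.28) ≈ 2.17502, MB₁ = 1.6, so M₁ = 2.17502 × 1.6 ≈ 3.48 million.
After: m₂ = (1 + 0.431) / (0.2685 + 0.04 + 0.431) ≈ 1.93509, MB₂ = 1.6 − 0.269 = 1.331, so M₂ = 1.93509 × 1.331 ≈ 2.5756 million.
ΔM = M₂ − M₁ = 2.5756 − 3.48 = -0.9044 million.

-0.904 million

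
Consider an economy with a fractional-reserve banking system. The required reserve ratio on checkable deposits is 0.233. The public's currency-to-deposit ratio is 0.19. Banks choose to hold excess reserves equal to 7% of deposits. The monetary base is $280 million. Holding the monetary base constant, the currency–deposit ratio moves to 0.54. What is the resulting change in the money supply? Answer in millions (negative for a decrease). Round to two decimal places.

Initially m₁ = (1 + 0.19) / (0.233 + 0.07 + 0.19) ≈ 2.413793, so M₁ = 2.413793 × 280 ≈ 675.862 million.
After the change m₂ = (1 + 0.54) / (0.233 + 0.07 + 0.54) ≈ 1.826809, so M₂ = 1.826809 × 280 ≈ 511.5065 million.
ΔM = M₂ − M₁ = 511.5065 − 675.862 = -164.3555 million.

-164.36 million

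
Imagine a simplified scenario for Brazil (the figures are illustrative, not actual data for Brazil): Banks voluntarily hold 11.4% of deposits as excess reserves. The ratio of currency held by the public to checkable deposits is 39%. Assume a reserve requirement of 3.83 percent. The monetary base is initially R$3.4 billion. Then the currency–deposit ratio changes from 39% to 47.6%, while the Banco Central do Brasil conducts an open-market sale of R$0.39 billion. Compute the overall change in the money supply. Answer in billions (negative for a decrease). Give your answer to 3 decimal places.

-1.644 billion

Before: m₁ = (1 + 0.39) / (0.0383 + 0.114 + 0.39) ≈ 2.56316, MB₁ = 3.4, so M₁ = 2.56316 × 3.4 ≈ 8.7147 billion.
After: m₂ = (1 + 0.476) / (0.0383 + 0.114 + 0.476) ≈ 2.34920, MB₂ = 3.4 − 0.39 = 3.01, so M₂ = 2.34920 × 3.01 ≈ 7.0711 billion.
ΔM = M₂ − M₁ = 7.0711 − 8.7147 = -1.6436 billion.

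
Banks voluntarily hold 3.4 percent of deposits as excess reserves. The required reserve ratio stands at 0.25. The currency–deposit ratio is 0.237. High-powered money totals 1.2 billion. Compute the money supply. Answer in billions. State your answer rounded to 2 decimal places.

The money multiplier is m = (1 + c) / (rr + e + c) = (1 + 0.237) / (0.25 + 0.034 + 0.237) ≈ 2.3743.
So M = m × MB = 2.3743 × 1.2 ≈ 2.8492 billion.

2.85 billion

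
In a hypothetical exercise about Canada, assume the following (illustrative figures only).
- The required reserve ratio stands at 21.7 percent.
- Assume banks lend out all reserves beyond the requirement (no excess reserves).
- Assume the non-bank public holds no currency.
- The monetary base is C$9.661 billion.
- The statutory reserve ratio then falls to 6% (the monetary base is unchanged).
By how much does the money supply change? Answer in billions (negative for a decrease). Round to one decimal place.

Initially m₁ = 1 / (0.217) ≈ 4.6083, so M₁ = 4.6083 × 9.661 ≈ 44.5208 billion.
After the change m₂ = 1 / (0.06) ≈ 16.6667, so M₂ = 16.6667 × 9.661 ≈ 161.017 billion.
ΔM = M₂ − M₁ = 161.017 − 44.5208 = 116.4962 billion.

C$116.5 billion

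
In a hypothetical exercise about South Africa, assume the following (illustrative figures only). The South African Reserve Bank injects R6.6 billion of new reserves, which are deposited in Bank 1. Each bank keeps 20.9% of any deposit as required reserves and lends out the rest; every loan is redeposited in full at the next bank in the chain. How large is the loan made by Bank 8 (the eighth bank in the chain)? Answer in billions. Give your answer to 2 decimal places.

R1.01 billion

Each bank lends a fraction (1 − rr) = 0.7910 of the deposit it receives, so Bank 8 receives 6.6·0.7910^7 and lends 6.6·0.7910^8 ≈ 1.0115 billion.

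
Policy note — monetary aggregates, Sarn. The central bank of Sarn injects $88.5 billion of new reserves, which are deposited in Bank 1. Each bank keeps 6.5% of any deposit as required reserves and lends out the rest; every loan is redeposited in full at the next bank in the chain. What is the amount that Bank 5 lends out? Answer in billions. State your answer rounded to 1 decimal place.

$63.2 billion

Each bank lends a fraction (1 − rr) = 0.9350 of the deposit it receives, so Bank 5 receives 88.5·0.9350^4 and lends 88.5·0.9350^5 ≈ 63.2414 billion.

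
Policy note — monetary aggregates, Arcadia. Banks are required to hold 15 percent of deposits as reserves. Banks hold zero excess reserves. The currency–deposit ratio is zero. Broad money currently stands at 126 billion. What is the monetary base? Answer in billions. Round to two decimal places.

18.90 billion

With no currency drain and no excess reserves, the money multiplier is m = 1/rr = 1/0.15 ≈ 6.666667.
The monetary base is MB = M / m = 126 / 6.666667 ≈ 18.9 billion.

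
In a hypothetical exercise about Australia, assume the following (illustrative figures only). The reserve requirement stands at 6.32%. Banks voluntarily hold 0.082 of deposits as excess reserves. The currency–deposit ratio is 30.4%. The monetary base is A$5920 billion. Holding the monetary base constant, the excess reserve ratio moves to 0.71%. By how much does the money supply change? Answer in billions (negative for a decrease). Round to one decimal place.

A$3438.9 billion

Initially m₁ = (1 + 0.304) / (0.0632 + 0.082 + 0.304) ≈ 2.902939, so M₁ = 2.902939 × 5920 ≈ 17185.3989 billion.
After the change m₂ = (1 + 0.304) / (0.0632 + 0.0071 + 0.304) ≈ 3.483836, so M₂ = 3.483836 × 5920 ≈ 20624.3091 billion.
ΔM = M₂ − M₁ = 20624.3091 − 17185.3989 = 3438.9102 billion.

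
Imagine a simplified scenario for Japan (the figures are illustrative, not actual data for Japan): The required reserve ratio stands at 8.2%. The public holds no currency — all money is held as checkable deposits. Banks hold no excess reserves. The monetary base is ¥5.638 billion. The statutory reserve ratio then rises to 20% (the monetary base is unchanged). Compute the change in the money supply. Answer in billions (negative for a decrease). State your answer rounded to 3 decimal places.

Initially m₁ = 1 / (0.082) ≈ 12.19512, so M₁ = 12.19512 × 5.638 ≈ 68.7561 billion.
After the change m₂ = 1 / (0.2) = 5, so M₂ = 5 × 5.638 = 28.19 billion.
ΔM = M₂ − M₁ = 28.19 − 68.7561 = -40.5661 billion.

-40.566 billion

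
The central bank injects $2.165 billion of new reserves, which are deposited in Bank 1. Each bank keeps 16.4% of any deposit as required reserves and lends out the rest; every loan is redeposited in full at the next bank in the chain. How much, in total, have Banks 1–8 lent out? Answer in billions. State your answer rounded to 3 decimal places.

$8.403 billion

Bank i lends (1 − rr)^i of the original deposit: Bank 1 lends 2.165·0.8360 ≈ 1.8099, Bank 2 lends 2.165·0.8360² ≈ 1.5131, and so on.
Summing a geometric series: total = 2.165·[0.8360·(1 − 0.8360^8) / (1 − 0.8360)] ≈ 8.4031 billion.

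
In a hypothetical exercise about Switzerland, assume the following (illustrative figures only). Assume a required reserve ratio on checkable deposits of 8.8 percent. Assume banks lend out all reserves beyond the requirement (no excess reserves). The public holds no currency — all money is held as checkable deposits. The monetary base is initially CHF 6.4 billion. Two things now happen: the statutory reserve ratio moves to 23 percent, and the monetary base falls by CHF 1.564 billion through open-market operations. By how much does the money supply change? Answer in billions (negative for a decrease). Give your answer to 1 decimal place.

-51.7 billion

Before: m₁ = 1 / (0.088) ≈ 11.3636, MB₁ = 6.4, so M₁ = 11.3636 × 6.4 ≈ 72.727 billion.
After: m₂ = 1 / (0.23) ≈ 4.3478, MB₂ = 6.4 − 1.564 = 4.836, so M₂ = 4.3478 × 4.836 ≈ 21.026 billion.
ΔM = M₂ − M₁ = 21.026 − 72.727 = -51.701 billion.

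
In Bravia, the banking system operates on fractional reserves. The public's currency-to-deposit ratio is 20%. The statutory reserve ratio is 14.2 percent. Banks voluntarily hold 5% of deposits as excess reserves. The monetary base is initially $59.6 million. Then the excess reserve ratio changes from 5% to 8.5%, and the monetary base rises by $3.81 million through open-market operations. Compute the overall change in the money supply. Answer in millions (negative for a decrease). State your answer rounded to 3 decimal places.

-4.248 million

Before: m₁ = (1 + 0.2) / (0.142 + 0.05 + 0.2) ≈ 3.061224, MB₁ = 59.6, so M₁ = 3.061224 × 59.6 ≈ 182.449 million.
After: m₂ = (1 + 0.2) / (0.142 + 0.085 + 0.2) ≈ 2.810304, MB₂ = 59.6 + 3.81 = 63.41, so M₂ = 2.810304 × 63.41 ≈ 178.2014 million.
ΔM = M₂ − M₁ = 178.2014 − 182.449 = -4.2476 million.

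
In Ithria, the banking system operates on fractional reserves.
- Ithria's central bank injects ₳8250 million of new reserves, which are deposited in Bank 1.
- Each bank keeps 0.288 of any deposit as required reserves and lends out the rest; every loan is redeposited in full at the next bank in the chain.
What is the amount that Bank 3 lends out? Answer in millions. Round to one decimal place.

Each bank lends a fraction (1 − rr) = 0.7120 of the deposit it receives, so Bank 3 receives 8250·0.7120^2 and lends 8250·0.7120^3 ≈ 2977.7891 million.

₳2977.8 million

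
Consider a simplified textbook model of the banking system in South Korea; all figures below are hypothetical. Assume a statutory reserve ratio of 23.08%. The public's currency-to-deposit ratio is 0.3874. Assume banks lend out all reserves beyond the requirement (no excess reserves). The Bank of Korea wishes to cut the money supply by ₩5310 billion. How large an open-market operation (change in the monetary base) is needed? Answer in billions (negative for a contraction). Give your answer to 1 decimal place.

The money multiplier is m = (1 + c) / (rr + c) = (1 + 0.3874) / (0.2308 + 0.3874) ≈ 2.244258.
ΔMB = ΔM / m = (−5310) / 2.244258 ≈ -2366.0381 billion.

-2366.0 billion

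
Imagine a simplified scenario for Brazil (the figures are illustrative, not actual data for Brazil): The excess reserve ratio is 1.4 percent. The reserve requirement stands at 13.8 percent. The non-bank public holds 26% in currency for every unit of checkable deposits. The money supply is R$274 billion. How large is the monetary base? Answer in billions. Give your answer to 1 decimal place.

The money multiplier is m = (1 + c) / (rr + e + c) = (1 + 0.26) / (0.138 + 0.014 + 0.26) ≈ 3.05825.
MB = M / m = 274 / 3.05825 ≈ 89.5937 billion.

R$89.6 billion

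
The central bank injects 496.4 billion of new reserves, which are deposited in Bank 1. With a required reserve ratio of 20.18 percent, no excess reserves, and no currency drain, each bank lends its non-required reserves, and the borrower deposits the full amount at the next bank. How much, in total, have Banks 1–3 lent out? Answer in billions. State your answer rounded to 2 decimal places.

Bank i lends (1 − rr)^i of the original deposit: Bank 1 lends 496.4·0.7982 ≈ 396.2265, Bank 2 lends 496.4·0.7982² ≈ 316.2680, and so on.
Summing a geometric series: total = 496.4·[0.7982·(1 − 0.7982^3) / (1 − 0.7982)] ≈ 964.9396 billion.

964.94 billion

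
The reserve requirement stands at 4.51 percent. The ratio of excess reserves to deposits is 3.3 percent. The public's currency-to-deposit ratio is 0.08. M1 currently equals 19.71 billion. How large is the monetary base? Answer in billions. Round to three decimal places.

2.885 billion

The money multiplier is m = (1 + c) / (rr + e + c) = (1 + 0.08) / (0.0451 + 0.033 + 0.08) ≈ 6.831120.
MB = M / m = 19.71 / 6.831120 ≈ 2.8853 billion.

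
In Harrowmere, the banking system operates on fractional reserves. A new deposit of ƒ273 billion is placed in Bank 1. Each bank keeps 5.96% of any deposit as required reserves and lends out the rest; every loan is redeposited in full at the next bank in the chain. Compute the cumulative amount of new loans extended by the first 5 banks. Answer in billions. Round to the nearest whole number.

ƒ1139 billion

Bank i lends (1 − rr)^i of the original deposit: Bank 1 lends 273·0.9404 = 256.7292, Bank 2 lends 273·0.9404² ≈ 241.4281, and so on.
Summing a geometric series: total = 273·[0.9404·(1 − 0.9404^5) / (1 − 0.9404)] ≈ 1139.4863 billion.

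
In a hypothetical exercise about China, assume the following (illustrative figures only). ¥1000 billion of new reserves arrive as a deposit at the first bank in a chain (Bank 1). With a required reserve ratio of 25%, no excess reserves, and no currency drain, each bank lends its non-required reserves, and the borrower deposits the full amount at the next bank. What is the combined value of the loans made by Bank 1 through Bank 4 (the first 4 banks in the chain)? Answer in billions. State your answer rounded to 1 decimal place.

¥2050.8 billion

Bank i lends (1 − rr)^i of the original deposit: Bank 1 lends 1000·0.7500 = 750.0000, Bank 2 lends 1000·0.7500² = 562.5000, and so on.
Summing a geometric series: total = 1000·[0.7500·(1 − 0.7500^4) / (1 − 0.7500)] ≈ 2050.7812 billion.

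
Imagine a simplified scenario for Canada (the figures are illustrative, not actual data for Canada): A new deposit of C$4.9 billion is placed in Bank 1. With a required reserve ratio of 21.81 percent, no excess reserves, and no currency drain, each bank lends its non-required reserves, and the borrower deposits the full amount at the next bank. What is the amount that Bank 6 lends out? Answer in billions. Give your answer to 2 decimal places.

C$1.12 billion

Each bank lends a fraction (1 − rr) = 0.7819 of the deposit it receives, so Bank 6 receives 4.9·0.7819^5 and lends 4.9·0.7819^6 ≈ 1.1197 billion.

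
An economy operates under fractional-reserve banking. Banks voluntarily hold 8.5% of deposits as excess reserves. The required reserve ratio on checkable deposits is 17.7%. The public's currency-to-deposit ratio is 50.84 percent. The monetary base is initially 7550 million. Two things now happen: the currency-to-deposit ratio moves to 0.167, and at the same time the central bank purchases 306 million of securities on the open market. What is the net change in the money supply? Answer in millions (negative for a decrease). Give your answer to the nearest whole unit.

Before: m₁ = (1 + 0.5084) / (0.177 + 0.085 + 0.5084) ≈ 1.95794, MB₁ = 7550, so M₁ = 1.95794 × 7550 = 14782.447 million.
After: m₂ = (1 + 0.167) / (0.177 + 0.085 + 0.167) ≈ 2.72028, MB₂ = 7550 + 306 = 7856, so M₂ = 2.72028 × 7856 ≈ 21370.5197 million.
ΔM = M₂ − M₁ = 21370.5197 − 14782.447 = 6588.0727 million.

6588 million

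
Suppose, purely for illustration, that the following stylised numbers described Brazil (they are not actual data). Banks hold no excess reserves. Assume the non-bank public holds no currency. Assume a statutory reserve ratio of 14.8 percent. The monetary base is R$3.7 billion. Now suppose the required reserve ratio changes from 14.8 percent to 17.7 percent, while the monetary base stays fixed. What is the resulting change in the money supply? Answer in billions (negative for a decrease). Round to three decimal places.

Initially m₁ = 1 / (0.148) ≈ 6.75676, so M₁ = 6.75676 × 3.7 ≈ 25 billion.
After the change m₂ = 1 / (0.177) ≈ 5.64972, so M₂ = 5.64972 × 3.7 ≈ 20.904 billion.
ΔM = M₂ − M₁ = 20.904 − 25 = -4.096 billion.

-4.096 billion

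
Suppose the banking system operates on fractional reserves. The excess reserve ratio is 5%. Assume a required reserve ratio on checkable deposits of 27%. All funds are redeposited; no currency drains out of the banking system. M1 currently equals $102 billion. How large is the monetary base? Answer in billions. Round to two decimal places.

The money multiplier is m = 1 / (rr + e) = 1 / (0.27 + 0.05) = 3.125000.
MB = M / m = 102 / 3.125000 = 32.64 billion.

$32.64 billion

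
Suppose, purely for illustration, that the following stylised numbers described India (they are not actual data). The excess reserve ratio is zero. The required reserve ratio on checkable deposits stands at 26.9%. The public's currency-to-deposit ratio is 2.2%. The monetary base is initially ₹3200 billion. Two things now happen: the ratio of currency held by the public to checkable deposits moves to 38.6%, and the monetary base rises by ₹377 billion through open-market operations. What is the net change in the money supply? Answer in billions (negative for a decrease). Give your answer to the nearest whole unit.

Before: m₁ = (1 + 0.022) / (0.269 + 0.022) ≈ 3.51203, MB₁ = 3200, so M₁ = 3.51203 × 3200 = 11238.496 billion.
After: m₂ = (1 + 0.386) / (0.269 + 0.386) ≈ 2.11603, MB₂ = 3200 + 377 = 3577, so M₂ = 2.11603 × 3577 ≈ 7569.0393 billion.
ΔM = M₂ − M₁ = 7569.0393 − 11238.496 = -3669.4567 billion.

-3669 billion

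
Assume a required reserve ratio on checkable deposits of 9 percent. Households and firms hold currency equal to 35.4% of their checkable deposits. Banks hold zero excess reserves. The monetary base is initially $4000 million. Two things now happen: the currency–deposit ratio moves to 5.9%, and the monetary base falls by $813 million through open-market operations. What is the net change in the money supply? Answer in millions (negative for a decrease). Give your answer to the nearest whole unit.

Before: m₁ = (1 + 0.354) / (0.09 + 0.354) ≈ 3.04955, MB₁ = 4000, so M₁ = 3.04955 × 4000 = 12198.2 million.
After: m₂ = (1 + 0.059) / (0.09 + 0.059) ≈ 7.10738, MB₂ = 4000 − 813 = 3187, so M₂ = 7.10738 × 3187 ≈ 22651.2201 million.
ΔM = M₂ − M₁ = 22651.2201 − 12198.2 = 10453.0201 million.

$10453 million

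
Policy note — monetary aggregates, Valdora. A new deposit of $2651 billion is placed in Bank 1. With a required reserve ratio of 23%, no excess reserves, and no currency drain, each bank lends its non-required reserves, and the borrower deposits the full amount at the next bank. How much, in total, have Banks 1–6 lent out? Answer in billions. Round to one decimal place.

$7025.3 billion

Bank i lends (1 − rr)^i of the original deposit: Bank 1 lends 2651·0.7700 = 2041.2700, Bank 2 lends 2651·0.7700² = 1571.7779, and so on.
Summing a geometric series: total = 2651·[0.7700·(1 − 0.7700^6) / (1 − 0.7700)] ≈ 7025.3202 billion.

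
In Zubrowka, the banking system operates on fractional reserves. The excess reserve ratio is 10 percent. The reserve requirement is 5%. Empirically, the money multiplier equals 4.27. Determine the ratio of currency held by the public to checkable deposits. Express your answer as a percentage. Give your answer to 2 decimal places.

10.99%

Using m = 4.27. From m = (1 + c)/(c + rr + e), rearranging gives 1 + c = m·(c + rr + e), so c·(1 − m) = m·(rr + e) − 1.
Hence c = [m·(rr + e) − 1]/(1 − m) = [4.27 × (0.05 + 0.1) − 1] / (1 − 4.27) ≈ 0.109939.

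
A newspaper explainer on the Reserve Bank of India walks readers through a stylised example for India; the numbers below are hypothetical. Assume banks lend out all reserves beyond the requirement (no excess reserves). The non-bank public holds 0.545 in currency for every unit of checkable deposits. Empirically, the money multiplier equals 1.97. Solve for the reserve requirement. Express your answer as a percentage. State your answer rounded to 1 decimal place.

23.9%

Using m = 1.97. Since m = (1 + c)/(c + rr + e), the denominator satisfies c + rr + e = (1 + c)/m = (1 + 0.545) / 1.97 ≈ 0.784264.
With c = 0.545 and e = 0, the reserve requirement is 0.784264 − 0.545 − 0 = 0.239264.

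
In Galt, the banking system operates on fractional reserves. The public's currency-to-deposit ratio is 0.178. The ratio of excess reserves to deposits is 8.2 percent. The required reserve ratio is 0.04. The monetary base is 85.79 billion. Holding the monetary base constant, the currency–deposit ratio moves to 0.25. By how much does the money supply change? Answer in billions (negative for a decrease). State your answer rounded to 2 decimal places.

-48.60 billion

Initially m₁ = (1 + 0.178) / (0.04 + 0.082 + 0.178) ≈ 3.92667, so M₁ = 3.92667 × 85.79 ≈ 336.869 billion.
After the change m₂ = (1 + 0.25) / (0.04 + 0.082 + 0.25) ≈ 3.36022, so M₂ = 3.36022 × 85.79 ≈ 288.2733 billion.
ΔM = M₂ − M₁ = 288.2733 − 336.869 = -48.5957 billion.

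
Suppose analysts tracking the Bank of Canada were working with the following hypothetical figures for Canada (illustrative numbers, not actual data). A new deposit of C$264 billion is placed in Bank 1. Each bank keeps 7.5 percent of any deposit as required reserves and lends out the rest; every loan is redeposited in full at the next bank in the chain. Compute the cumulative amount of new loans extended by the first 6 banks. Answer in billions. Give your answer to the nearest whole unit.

C$1216 billion

Bank i lends (1 − rr)^i of the original deposit: Bank 1 lends 264·0.9250 = 244.2000, Bank 2 lends 264·0.9250² = 225.8850, and so on.
Summing a geometric series: total = 264·[0.9250·(1 − 0.9250^6) / (1 − 0.9250)] ≈ 1216.4480 billion.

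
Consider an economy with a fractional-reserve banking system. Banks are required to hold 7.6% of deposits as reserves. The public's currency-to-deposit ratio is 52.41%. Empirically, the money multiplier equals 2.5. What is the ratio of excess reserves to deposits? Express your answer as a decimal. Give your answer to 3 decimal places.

Using m = 2.5. Since m = (1 + c)/(c + rr + e), the denominator satisfies c + rr + e = (1 + c)/m = (1 + 0.5241) / 2.5 = 0.609640.
With c = 0.5241 and rr = 0.076, the ratio of excess reserves to deposits is 0.609640 − 0.5241 − 0.076 = 0.00954.

0.010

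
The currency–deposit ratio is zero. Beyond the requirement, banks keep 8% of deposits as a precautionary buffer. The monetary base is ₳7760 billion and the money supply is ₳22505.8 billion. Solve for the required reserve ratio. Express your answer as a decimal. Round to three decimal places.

0.265

Using m = M/MB = 22505.8/7760 ≈ 2.900232. Since m = (1 + c)/(c + rr + e), the denominator satisfies c + rr + e = (1 + c)/m = (1 + 0) / 2.900232 ≈ 0.344800.
With c = 0 and e = 0.08, the required reserve ratio is 0.344800 − 0 − 0.08 = 0.2648.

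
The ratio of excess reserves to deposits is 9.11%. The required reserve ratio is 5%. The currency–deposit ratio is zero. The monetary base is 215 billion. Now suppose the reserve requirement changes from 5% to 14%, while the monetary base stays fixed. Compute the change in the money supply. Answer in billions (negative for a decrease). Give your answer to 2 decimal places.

Initially m₁ = 1 / (0.05 + 0.0911) ≈ 7.087172, so M₁ = 7.087172 × 215 ≈ 1523.742 billion.
After the change m₂ = 1 / (0.14 + 0.0911) ≈ 4.327131, so M₂ = 4.327131 × 215 ≈ 930.3332 billion.
ΔM = M₂ − M₁ = 930.3332 − 1523.742 = -593.4088 billion.

-593.41 billion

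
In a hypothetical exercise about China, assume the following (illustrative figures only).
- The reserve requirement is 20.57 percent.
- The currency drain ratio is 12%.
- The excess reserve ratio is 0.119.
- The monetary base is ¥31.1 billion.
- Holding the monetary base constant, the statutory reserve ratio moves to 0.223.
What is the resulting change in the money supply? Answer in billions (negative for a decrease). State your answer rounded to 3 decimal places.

-2.933 billion

Initially m₁ = (1 + 0.12) / (0.2057 + 0.119 + 0.12) ≈ 2.518552, so M₁ = 2.518552 × 31.1 ≈ 78.327 billion.
After the change m₂ = (1 + 0.12) / (0.223 + 0.119 + 0.12) ≈ 2.424242, so M₂ = 2.424242 × 31.1 ≈ 75.3939 billion.
ΔM = M₂ − M₁ = 75.3939 − 78.327 = -2.9331 billion.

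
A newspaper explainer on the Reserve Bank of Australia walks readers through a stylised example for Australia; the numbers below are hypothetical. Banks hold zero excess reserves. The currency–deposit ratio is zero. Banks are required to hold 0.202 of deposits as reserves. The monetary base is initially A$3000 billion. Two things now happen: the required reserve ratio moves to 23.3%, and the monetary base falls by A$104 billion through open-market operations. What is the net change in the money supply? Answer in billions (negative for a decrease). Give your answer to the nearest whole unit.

Before: m₁ = 1 / (0.202) ≈ 4.95050, MB₁ = 3000, so M₁ = 4.95050 × 3000 = 14851.5 billion.
After: m₂ = 1 / (0.233) ≈ 4.29185, MB₂ = 3000 − 104 = 2896, so M₂ = 4.29185 × 2896 = 12429.1976 billion.
ΔM = M₂ − M₁ = 12429.1976 − 14851.5 = -2422.3024 billion.

-2422 billion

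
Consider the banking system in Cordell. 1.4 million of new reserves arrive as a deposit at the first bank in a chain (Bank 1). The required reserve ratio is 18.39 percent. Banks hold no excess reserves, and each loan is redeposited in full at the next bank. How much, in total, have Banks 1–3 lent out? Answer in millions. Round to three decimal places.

2.836 million

Bank i lends (1 − rr)^i of the original deposit: Bank 1 lends 1.4·0.8161 ≈ 1.1425, Bank 2 lends 1.4·0.8161² ≈ 0.9324, and so on.
Summing a geometric series: total = 1.4·[0.8161·(1 − 0.8161^3) / (1 − 0.8161)] ≈ 2.8359 million.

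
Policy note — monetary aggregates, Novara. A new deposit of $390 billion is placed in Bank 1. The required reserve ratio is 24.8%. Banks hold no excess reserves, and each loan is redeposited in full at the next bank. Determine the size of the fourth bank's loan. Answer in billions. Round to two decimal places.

$124.72 billion

Each bank lends a fraction (1 − rr) = 0.7520 of the deposit it receives, so Bank 4 receives 390·0.7520^3 and lends 390·0.7520^4 ≈ 124.7200 billion.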